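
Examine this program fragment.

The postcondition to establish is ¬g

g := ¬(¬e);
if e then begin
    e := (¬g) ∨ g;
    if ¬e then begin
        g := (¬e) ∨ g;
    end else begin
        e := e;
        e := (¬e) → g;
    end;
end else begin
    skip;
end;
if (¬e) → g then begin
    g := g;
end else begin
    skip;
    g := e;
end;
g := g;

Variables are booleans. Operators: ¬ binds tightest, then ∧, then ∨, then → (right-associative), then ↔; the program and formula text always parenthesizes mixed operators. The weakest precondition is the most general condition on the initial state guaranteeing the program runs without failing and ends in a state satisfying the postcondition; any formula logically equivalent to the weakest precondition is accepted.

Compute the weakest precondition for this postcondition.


Working backward. After the program, ¬g must hold.
Before g := g: ¬g
Then branch requires ¬g; else branch requires ¬e.
Before the if: (((¬e) → g) → (¬g)) ∧ ((¬((¬e) → g)) → (¬e))
Then branch requires ¬g; else branch requires (((¬e) → g) → (¬g)) ∧ ((¬((¬e) → g)) → (¬e)).
Before the if: (e → (¬g)) ∧ ((¬e) → ((((¬e) → g) → (¬g)) ∧ ((¬((¬e) → g)) → (¬e))))
Before g := ¬(¬e): (e → (¬e)) ∧ ((¬e) → ((((¬e) → e) → (¬e)) ∧ ((¬((¬e) → e)) → (¬e))))
Answer: WP = (e → (¬e)) ∧ ((¬e) → ((((¬e) → e) → (¬e)) ∧ ((¬((¬e) → e)) → (¬e))))


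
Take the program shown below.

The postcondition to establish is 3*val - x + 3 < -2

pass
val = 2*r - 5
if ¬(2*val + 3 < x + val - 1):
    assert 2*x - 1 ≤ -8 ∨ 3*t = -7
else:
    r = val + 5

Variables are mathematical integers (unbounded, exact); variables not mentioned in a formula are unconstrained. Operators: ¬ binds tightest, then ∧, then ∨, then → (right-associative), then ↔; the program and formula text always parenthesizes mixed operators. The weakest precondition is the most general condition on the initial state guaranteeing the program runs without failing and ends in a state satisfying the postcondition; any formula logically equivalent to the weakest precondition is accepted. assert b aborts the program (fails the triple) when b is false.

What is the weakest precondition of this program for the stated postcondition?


Working backward. After the program, the postcondition 3*val - x + 3 < -2 must hold; in canonical form it is 3*val < x - 5.
Then branch requires (2*x ≤ -7 ∨ 3*t = -7) ∧ 3*val < x - 5; else branch requires 3*val < x - 5.
Before the if: ((¬(val < x - 4)) → ((2*x ≤ -7 ∨ 3*t = -7) ∧ 3*val < x - 5)) ∧ (val < x - 4 → 3*val < x - 5)
Before val := 2*r - 5: ((¬(2*r < x + 1)) → ((2*x ≤ -7 ∨ 3*t = -7) ∧ 6*r < x + 10)) ∧ (2*r < x + 1 → 6*r < x + 10)
Before skip: ((¬(2*r < x + 1)) → ((2*x ≤ -7 ∨ 3*t = -7) ∧ 6*r < x + 10)) ∧ (2*r < x + 1 → 6*r < x + 10)
Answer: WP = ((¬(2*r < x + 1)) → ((2*x ≤ -7 ∨ 3*t = -7) ∧ 6*r < x + 10)) ∧ (2*r < x + 1 → 6*r < x + 10)


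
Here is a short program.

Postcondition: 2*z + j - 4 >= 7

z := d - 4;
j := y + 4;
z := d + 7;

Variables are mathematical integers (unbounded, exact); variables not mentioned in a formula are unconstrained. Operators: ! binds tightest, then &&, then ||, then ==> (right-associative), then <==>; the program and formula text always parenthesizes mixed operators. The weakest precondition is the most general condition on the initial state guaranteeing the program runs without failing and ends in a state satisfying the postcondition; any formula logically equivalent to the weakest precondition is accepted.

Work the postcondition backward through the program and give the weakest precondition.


Working backward. After the program, the postcondition 2*z + j - 4 >= 7 must hold; in canonical form it is j + 2*z >= 11.
Before z := d + 7: 2*d + j >= -3
Before j := y + 4: 2*d + y >= -7
Before z := d - 4: 2*d + y >= -7
Answer: WP = 2*d + y >= -7


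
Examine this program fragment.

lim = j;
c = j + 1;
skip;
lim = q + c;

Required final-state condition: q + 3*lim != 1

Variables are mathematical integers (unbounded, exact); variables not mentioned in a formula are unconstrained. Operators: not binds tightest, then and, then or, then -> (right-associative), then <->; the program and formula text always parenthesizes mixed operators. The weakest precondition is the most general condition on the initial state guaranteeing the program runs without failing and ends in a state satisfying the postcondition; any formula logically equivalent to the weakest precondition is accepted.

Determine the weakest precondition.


Working backward. After the program, the postcondition q + 3*lim != 1 must hold; in canonical form it is 3*lim + q != 1.
Before lim := q + c: 3*c + 4*q != 1
Before skip: 3*c + 4*q != 1
Before c := j + 1: 3*j + 4*q != -2
Before lim := j: 3*j + 4*q != -2
Answer: WP = 3*j + 4*q != -2


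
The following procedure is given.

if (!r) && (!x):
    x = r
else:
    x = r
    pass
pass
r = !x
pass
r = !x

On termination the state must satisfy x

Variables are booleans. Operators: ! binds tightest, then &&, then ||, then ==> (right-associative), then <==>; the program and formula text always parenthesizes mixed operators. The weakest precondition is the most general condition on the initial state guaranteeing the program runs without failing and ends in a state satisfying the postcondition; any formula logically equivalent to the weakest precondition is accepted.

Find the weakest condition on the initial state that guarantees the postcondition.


Working backward. After the program, x must hold.
Before r := !x: x
Before skip: x
Before r := !x: x
Before skip: x
Then branch requires r; else branch requires r.
Before the if: (((!r) && (!x)) ==> r) && ((!((!r) && (!x))) ==> r)
Answer: WP = (((!r) && (!x)) ==> r) && ((!((!r) && (!x))) ==> r)


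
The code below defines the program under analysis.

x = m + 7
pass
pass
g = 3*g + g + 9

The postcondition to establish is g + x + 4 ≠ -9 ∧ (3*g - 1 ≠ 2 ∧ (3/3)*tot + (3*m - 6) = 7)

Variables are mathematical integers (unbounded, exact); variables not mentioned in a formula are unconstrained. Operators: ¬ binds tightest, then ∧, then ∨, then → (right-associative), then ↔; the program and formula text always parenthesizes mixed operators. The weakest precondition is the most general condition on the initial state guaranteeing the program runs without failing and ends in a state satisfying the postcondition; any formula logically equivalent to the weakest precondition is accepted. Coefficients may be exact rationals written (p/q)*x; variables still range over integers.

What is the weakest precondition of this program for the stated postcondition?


Working backward. After the program, the postcondition g + x + 4 ≠ -9 ∧ (3*g - 1 ≠ 2 ∧ (3/3)*tot + (3*m - 6) = 7) must hold; in canonical form it is g + x ≠ -13 ∧ 3*g ≠ 3 ∧ 3*m + tot = 13.
Before g := 3*g + g + 9: 4*g + x ≠ -22 ∧ 12*g ≠ -24 ∧ 3*m + tot = 13
Before skip: 4*g + x ≠ -22 ∧ 12*g ≠ -24 ∧ 3*m + tot = 13
Before skip: 4*g + x ≠ -22 ∧ 12*g ≠ -24 ∧ 3*m + tot = 13
Before x := m + 7: 4*g + m ≠ -29 ∧ 12*g ≠ -24 ∧ 3*m + tot = 13
Answer: WP = 4*g + m ≠ -29 ∧ 12*g ≠ -24 ∧ 3*m + tot = 13


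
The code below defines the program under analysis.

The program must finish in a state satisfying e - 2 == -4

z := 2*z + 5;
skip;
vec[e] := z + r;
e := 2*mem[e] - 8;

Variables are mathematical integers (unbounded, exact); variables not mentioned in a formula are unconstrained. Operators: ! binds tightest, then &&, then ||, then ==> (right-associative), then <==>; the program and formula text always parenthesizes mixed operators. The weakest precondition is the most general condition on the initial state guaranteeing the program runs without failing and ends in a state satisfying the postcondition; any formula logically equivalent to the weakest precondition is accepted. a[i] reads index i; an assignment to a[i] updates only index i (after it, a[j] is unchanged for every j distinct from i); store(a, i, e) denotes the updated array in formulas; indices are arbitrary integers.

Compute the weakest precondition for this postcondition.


Working backward. After the program, the postcondition e - 2 == -4 must hold; in canonical form it is e == -2.
Before e := 2*mem[e] - 8: 2*mem[e] == 6
Before vec[e] := z + r: 2*mem[e] == 6
Before skip: 2*mem[e] == 6
Before z := 2*z + 5: 2*mem[e] == 6
Answer: WP = 2*mem[e] == 6


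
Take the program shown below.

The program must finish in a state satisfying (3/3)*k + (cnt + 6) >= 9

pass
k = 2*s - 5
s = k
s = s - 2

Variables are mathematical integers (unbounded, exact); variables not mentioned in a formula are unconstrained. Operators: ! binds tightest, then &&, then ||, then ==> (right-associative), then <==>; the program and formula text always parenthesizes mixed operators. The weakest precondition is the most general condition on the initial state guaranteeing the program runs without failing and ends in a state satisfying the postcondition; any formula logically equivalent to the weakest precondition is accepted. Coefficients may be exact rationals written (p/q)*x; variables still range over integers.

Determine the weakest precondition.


Working backward. After the program, the postcondition (3/3)*k + (cnt + 6) >= 9 must hold; in canonical form it is cnt + k >= 3.
Before s := s - 2: cnt + k >= 3
Before s := k: cnt + k >= 3
Before k := 2*s - 5: cnt + 2*s >= 8
Before skip: cnt + 2*s >= 8
Answer: WP = cnt + 2*s >= 8


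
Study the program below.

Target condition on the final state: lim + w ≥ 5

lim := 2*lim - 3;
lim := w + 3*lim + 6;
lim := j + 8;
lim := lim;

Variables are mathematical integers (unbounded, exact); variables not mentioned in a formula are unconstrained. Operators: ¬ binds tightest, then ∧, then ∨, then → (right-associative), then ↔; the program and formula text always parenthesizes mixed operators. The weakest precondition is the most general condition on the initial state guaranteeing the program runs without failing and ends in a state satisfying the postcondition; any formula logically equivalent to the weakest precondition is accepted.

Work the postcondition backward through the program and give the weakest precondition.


Working backward. After the program, lim + w ≥ 5 must hold.
Before lim := lim: lim + w ≥ 5
Before lim := j + 8: j + w ≥ -3
Before lim := w + 3*lim + 6: j + w ≥ -3
Before lim := 2*lim - 3: j + w ≥ -3
Answer: WP = j + w ≥ -3


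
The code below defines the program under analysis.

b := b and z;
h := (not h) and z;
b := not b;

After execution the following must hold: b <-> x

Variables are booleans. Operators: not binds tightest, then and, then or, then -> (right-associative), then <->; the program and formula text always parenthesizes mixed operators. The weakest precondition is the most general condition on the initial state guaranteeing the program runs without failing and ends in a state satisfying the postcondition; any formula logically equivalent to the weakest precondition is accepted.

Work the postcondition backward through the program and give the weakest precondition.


Working backward. After the program, b <-> x must hold.
Before b := not b: (not b) <-> x
Before h := (not h) and z: (not b) <-> x
Before b := b and z: (not (b and z)) <-> x
Answer: WP = (not (b and z)) <-> x


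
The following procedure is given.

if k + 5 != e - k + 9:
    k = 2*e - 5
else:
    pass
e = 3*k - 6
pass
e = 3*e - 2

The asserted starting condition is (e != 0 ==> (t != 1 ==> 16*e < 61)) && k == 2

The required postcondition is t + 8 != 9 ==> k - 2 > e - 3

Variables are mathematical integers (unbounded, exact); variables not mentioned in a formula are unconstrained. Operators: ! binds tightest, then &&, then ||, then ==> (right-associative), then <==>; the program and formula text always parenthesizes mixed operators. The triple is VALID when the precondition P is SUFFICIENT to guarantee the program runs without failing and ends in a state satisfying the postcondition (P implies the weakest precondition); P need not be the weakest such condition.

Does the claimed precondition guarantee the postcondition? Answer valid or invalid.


Working backward. After the program, the postcondition t + 8 != 9 ==> k - 2 > e - 3 must hold; in canonical form it is t != 1 ==> k > e - 1.
Before e := 3*e - 2: t != 1 ==> k > 3*e - 3
Before skip: t != 1 ==> k > 3*e - 3
Before e := 3*k - 6: t != 1 ==> 8*k < 21
Then branch requires t != 1 ==> 16*e < 61; else branch requires t != 1 ==> 8*k < 21.
Before the if: (2*k != e + 4 ==> (t != 1 ==> 16*e < 61)) && ((!(2*k != e + 4)) ==> (t != 1 ==> 8*k < 21))
The weakest precondition is (2*k != e + 4 ==> (t != 1 ==> 16*e < 61)) && ((!(2*k != e + 4)) ==> (t != 1 ==> 8*k < 21)).
Check whether (e != 0 ==> (t != 1 ==> 16*e < 61)) && k == 2 implies it.
Every state satisfying the precondition satisfies the weakest precondition: the implication holds.
Answer: valid


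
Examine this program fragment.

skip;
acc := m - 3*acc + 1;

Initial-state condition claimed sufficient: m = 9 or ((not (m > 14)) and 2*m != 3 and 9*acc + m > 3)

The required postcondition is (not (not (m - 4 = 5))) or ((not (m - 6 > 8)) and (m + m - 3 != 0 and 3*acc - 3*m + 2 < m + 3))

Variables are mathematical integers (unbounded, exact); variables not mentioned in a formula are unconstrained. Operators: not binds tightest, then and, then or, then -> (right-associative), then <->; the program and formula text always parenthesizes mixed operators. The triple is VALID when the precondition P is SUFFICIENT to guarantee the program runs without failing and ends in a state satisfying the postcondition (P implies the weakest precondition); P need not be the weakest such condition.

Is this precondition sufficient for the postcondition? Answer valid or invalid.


Working backward. After the program, the postcondition (not (not (m - 4 = 5))) or ((not (m - 6 > 8)) and (m + m - 3 != 0 and 3*acc - 3*m + 2 < m + 3)) must hold; in canonical form it is m = 9 or ((not (m > 14)) and 2*m != 3 and 3*acc < 4*m + 1).
Before acc := m - 3*acc + 1: m = 9 or ((not (m > 14)) and 2*m != 3 and 9*acc + m > 2)
Before skip: m = 9 or ((not (m > 14)) and 2*m != 3 and 9*acc + m > 2)
The weakest precondition is m = 9 or ((not (m > 14)) and 2*m != 3 and 9*acc + m > 2).
Check whether m = 9 or ((not (m > 14)) and 2*m != 3 and 9*acc + m > 3) implies it.
Every state satisfying the precondition satisfies the weakest precondition: the implication holds.
Answer: valid


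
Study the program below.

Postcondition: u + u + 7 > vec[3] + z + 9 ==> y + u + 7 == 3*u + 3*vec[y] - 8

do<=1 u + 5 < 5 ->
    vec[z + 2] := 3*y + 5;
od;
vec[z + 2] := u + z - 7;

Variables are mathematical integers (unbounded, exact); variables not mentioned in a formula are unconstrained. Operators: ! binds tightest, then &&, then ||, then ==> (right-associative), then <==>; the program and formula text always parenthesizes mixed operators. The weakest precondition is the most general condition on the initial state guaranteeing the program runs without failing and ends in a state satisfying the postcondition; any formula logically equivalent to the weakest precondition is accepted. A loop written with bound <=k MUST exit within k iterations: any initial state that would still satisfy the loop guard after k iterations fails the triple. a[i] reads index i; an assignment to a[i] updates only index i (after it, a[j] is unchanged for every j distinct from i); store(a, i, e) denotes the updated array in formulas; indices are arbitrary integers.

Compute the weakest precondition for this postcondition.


Working backward. After the program, the postcondition u + u + 7 > vec[3] + z + 9 ==> y + u + 7 == 3*u + 3*vec[y] - 8 must hold; in canonical form it is 2*u > vec[3] + z + 2 ==> y == 3*vec[y] + 2*u - 15.
Before vec[z + 2] := u + z - 7: 2*u > store(vec, z + 2, u + z - 7)[3] + z + 2 ==> y == 3*store(vec, z + 2, u + z - 7)[y] + 2*u - 15
Before the loop (bound <=1), unroll the exhaustion recursion (WP_0 = exit-now case; WP_j = one more guarded iteration, up to j = 1):
  WP_0: (!(u < 0)) && (2*u > store(vec, z + 2, u + z - 7)[3] + z + 2 ==> y == 3*store(vec, z + 2, u + z - 7)[y] + 2*u - 15)
  WP_1: (u < 0 ==> ((!(u < 0)) && (2*u > store(store(vec, z + 2, 3*y + 5), z + 2, u + z - 7)[3] + z + 2 ==> y == 3*store(store(vec, z + 2, 3*y + 5), z + 2, u + z - 7)[y] + 2*u - 15))) && ((!(u < 0)) ==> (2*u > store(vec, z + 2, u + z - 7)[3] + z + 2 ==> y == 3*store(vec, z + 2, u + z - 7)[y] + 2*u - 15))
So before the loop: (u < 0 ==> ((!(u < 0)) && (2*u > store(store(vec, z + 2, 3*y + 5), z + 2, u + z - 7)[3] + z + 2 ==> y == 3*store(store(vec, z + 2, 3*y + 5), z + 2, u + z - 7)[y] + 2*u - 15))) && ((!(u < 0)) ==> (2*u > store(vec, z + 2, u + z - 7)[3] + z + 2 ==> y == 3*store(vec, z + 2, u + z - 7)[y] + 2*u - 15))
Answer: WP = (u < 0 ==> ((!(u < 0)) && (2*u > store(store(vec, z + 2, 3*y + 5), z + 2, u + z - 7)[3] + z + 2 ==> y == 3*store(store(vec, z + 2, 3*y + 5), z + 2, u + z - 7)[y] + 2*u - 15))) && ((!(u < 0)) ==> (2*u > store(vec, z + 2, u + z - 7)[3] + z + 2 ==> y == 3*store(vec, z + 2, u + z - 7)[y] + 2*u - 15))


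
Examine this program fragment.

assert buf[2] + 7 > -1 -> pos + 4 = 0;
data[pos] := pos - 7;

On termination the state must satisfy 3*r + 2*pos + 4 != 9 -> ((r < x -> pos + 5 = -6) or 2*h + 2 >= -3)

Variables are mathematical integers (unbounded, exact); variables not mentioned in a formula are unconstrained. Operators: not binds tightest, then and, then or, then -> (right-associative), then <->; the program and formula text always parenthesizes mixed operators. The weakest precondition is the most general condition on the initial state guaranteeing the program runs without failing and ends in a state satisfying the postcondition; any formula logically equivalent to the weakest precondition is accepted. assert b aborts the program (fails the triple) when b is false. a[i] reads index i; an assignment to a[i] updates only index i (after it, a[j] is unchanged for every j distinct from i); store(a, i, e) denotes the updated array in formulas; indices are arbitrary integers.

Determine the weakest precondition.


Working backward. After the program, the postcondition 3*r + 2*pos + 4 != 9 -> ((r < x -> pos + 5 = -6) or 2*h + 2 >= -3) must hold; in canonical form it is 2*pos + 3*r != 5 -> ((r < x -> pos = -11) or 2*h >= -5).
Before data[pos] := pos - 7: 2*pos + 3*r != 5 -> ((r < x -> pos = -11) or 2*h >= -5)
Before assert buf[2] + 7 > -1 -> pos + 4 = 0: (buf[2] > -8 -> pos = -4) and (2*pos + 3*r != 5 -> ((r < x -> pos = -11) or 2*h >= -5))
Answer: WP = (buf[2] > -8 -> pos = -4) and (2*pos + 3*r != 5 -> ((r < x -> pos = -11) or 2*h >= -5))


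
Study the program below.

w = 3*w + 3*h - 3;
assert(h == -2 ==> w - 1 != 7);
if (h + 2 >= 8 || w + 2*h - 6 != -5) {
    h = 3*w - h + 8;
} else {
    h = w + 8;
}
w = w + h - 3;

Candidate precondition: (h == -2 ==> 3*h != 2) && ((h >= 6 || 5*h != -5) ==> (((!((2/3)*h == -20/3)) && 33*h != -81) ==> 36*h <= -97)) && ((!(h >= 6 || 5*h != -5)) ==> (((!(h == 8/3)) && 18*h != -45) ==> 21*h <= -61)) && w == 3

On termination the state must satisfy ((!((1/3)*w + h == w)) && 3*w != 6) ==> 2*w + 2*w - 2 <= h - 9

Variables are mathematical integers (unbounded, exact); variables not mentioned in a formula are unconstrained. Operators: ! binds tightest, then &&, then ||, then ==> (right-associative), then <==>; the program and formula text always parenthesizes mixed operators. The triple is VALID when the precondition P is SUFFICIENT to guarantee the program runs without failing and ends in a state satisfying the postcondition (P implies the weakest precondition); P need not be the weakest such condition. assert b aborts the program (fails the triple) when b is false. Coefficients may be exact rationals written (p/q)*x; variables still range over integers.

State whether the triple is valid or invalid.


Working backward. After the program, the postcondition ((!((1/3)*w + h == w)) && 3*w != 6) ==> 2*w + 2*w - 2 <= h - 9 must hold; in canonical form it is ((!(h == (2/3)*w)) && 3*w != 6) ==> 4*w <= h - 7.
Before w := w + h - 3: ((!((1/3)*h == (2/3)*w - 2)) && 3*h + 3*w != 15) ==> 3*h + 4*w <= 5
Then branch requires ((!((1/3)*w == (1/3)*h - 14/3)) && 12*w != 3*h - 9) ==> 13*w <= 3*h - 19; else branch requires ((!((1/3)*w == 14/3)) && 6*w != -9) ==> 7*w <= -19.
Before the if: ((h >= 6 || 2*h + w != 1) ==> (((!((1/3)*w == (1/3)*h - 14/3)) && 12*w != 3*h - 9) ==> 13*w <= 3*h - 19)) && ((!(h >= 6 || 2*h + w != 1)) ==> (((!((1/3)*w == 14/3)) && 6*w != -9) ==> 7*w <= -19))
Before assert h == -2 ==> w - 1 != 7: (h == -2 ==> w != 8) && ((h >= 6 || 2*h + w != 1) ==> (((!((1/3)*w == (1/3)*h - 14/3)) && 12*w != 3*h - 9) ==> 13*w <= 3*h - 19)) && ((!(h >= 6 || 2*h + w != 1)) ==> (((!((1/3)*w == 14/3)) && 6*w != -9) ==> 7*w <= -19))
Before w := 3*w + 3*h - 3: (h == -2 ==> 3*h + 3*w != 11) && ((h >= 6 || 5*h + 3*w != 4) ==> (((!((2/3)*h + w == -11/3)) && 33*h + 36*w != 27) ==> 36*h + 39*w <= 20)) && ((!(h >= 6 || 5*h + 3*w != 4)) ==> (((!(h + w == 17/3)) && 18*h + 18*w != 9) ==> 21*h + 21*w <= 2))
The weakest precondition is (h == -2 ==> 3*h + 3*w != 11) && ((h >= 6 || 5*h + 3*w != 4) ==> (((!((2/3)*h + w == -11/3)) && 33*h + 36*w != 27) ==> 36*h + 39*w <= 20)) && ((!(h >= 6 || 5*h + 3*w != 4)) ==> (((!(h + w == 17/3)) && 18*h + 18*w != 9) ==> 21*h + 21*w <= 2)).
Check whether (h == -2 ==> 3*h != 2) && ((h >= 6 || 5*h != -5) ==> (((!((2/3)*h == -20/3)) && 33*h != -81) ==> 36*h <= -97)) && ((!(h >= 6 || 5*h != -5)) ==> (((!(h == 8/3)) && 18*h != -45) ==> 21*h <= -61)) && w == 3 implies it.
Every state satisfying the precondition satisfies the weakest precondition: the implication holds.
Answer: valid


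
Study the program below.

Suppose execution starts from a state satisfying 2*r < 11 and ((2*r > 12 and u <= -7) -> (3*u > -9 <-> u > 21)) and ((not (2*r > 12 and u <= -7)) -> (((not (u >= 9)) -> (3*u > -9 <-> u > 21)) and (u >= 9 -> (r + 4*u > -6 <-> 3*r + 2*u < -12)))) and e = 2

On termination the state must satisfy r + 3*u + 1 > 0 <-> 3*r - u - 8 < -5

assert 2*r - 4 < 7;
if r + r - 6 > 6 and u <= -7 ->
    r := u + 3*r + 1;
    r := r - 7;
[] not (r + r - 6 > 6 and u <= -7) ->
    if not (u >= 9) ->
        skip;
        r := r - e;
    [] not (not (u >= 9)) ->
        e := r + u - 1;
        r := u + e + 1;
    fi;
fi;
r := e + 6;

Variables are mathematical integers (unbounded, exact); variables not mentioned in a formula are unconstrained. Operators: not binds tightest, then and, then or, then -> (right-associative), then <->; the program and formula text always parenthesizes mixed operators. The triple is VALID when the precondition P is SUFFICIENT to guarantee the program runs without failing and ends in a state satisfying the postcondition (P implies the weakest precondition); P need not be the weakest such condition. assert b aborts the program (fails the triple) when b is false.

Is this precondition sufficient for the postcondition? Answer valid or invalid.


Working backward. After the program, the postcondition r + 3*u + 1 > 0 <-> 3*r - u - 8 < -5 must hold; in canonical form it is r + 3*u > -1 <-> 3*r < u + 3.
Before r := e + 6: e + 3*u > -7 <-> 3*e < u - 15
Then branch requires e + 3*u > -7 <-> 3*e < u - 15; else branch requires ((not (u >= 9)) -> (e + 3*u > -7 <-> 3*e < u - 15)) and (u >= 9 -> (r + 4*u > -6 <-> 3*r + 2*u < -12)).
Before the if: ((2*r > 12 and u <= -7) -> (e + 3*u > -7 <-> 3*e < u - 15)) and ((not (2*r > 12 and u <= -7)) -> (((not (u >= 9)) -> (e + 3*u > -7 <-> 3*e < u - 15)) and (u >= 9 -> (r + 4*u > -6 <-> 3*r + 2*u < -12))))
Before assert 2*r - 4 < 7: 2*r < 11 and ((2*r > 12 and u <= -7) -> (e + 3*u > -7 <-> 3*e < u - 15)) and ((not (2*r > 12 and u <= -7)) -> (((not (u >= 9)) -> (e + 3*u > -7 <-> 3*e < u - 15)) and (u >= 9 -> (r + 4*u > -6 <-> 3*r + 2*u < -12))))
The weakest precondition is 2*r < 11 and ((2*r > 12 and u <= -7) -> (e + 3*u > -7 <-> 3*e < u - 15)) and ((not (2*r > 12 and u <= -7)) -> (((not (u >= 9)) -> (e + 3*u > -7 <-> 3*e < u - 15)) and (u >= 9 -> (r + 4*u > -6 <-> 3*r + 2*u < -12)))).
Check whether 2*r < 11 and ((2*r > 12 and u <= -7) -> (3*u > -9 <-> u > 21)) and ((not (2*r > 12 and u <= -7)) -> (((not (u >= 9)) -> (3*u > -9 <-> u > 21)) and (u >= 9 -> (r + 4*u > -6 <-> 3*r + 2*u < -12)))) and e = 2 implies it.
Every state satisfying the precondition satisfies the weakest precondition: the implication holds.
Answer: valid


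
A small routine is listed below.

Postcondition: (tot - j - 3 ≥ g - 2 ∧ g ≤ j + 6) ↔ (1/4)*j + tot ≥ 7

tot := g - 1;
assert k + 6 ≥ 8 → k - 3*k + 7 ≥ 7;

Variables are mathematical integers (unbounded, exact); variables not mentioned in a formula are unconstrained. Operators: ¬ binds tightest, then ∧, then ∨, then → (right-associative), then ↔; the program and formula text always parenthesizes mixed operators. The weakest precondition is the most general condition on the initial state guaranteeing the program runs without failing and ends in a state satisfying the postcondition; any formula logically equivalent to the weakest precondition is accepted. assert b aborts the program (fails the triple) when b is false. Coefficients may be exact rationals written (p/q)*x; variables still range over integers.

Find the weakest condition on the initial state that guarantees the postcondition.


Working backward. After the program, the postcondition (tot - j - 3 ≥ g - 2 ∧ g ≤ j + 6) ↔ (1/4)*j + tot ≥ 7 must hold; in canonical form it is (tot ≥ g + j + 1 ∧ g ≤ j + 6) ↔ (1/4)*j + tot ≥ 7.
Before assert k + 6 ≥ 8 → k - 3*k + 7 ≥ 7: (k ≥ 2 → 2*k ≤ 0) ∧ ((tot ≥ g + j + 1 ∧ g ≤ j + 6) ↔ (1/4)*j + tot ≥ 7)
Before tot := g - 1: (k ≥ 2 → 2*k ≤ 0) ∧ ((j ≤ -2 ∧ g ≤ j + 6) ↔ g + (1/4)*j ≥ 8)
Answer: WP = (k ≥ 2 → 2*k ≤ 0) ∧ ((j ≤ -2 ∧ g ≤ j + 6) ↔ g + (1/4)*j ≥ 8)


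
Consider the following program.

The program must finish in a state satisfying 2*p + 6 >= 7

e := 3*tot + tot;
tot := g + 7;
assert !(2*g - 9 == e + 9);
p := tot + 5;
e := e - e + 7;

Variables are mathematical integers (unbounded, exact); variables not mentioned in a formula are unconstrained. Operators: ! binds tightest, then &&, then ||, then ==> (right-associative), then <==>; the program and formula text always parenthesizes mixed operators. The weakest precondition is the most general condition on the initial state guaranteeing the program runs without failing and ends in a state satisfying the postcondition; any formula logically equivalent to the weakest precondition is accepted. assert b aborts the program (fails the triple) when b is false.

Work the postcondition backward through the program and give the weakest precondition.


Working backward. After the program, the postcondition 2*p + 6 >= 7 must hold; in canonical form it is 2*p >= 1.
Before e := e - e + 7: 2*p >= 1
Before p := tot + 5: 2*tot >= -9
Before assert !(2*g - 9 == e + 9): (!(2*g == e + 18)) && 2*tot >= -9
Before tot := g + 7: (!(2*g == e + 18)) && 2*g >= -23
Before e := 3*tot + tot: (!(2*g == 4*tot + 18)) && 2*g >= -23
Answer: WP = (!(2*g == 4*tot + 18)) && 2*g >= -23


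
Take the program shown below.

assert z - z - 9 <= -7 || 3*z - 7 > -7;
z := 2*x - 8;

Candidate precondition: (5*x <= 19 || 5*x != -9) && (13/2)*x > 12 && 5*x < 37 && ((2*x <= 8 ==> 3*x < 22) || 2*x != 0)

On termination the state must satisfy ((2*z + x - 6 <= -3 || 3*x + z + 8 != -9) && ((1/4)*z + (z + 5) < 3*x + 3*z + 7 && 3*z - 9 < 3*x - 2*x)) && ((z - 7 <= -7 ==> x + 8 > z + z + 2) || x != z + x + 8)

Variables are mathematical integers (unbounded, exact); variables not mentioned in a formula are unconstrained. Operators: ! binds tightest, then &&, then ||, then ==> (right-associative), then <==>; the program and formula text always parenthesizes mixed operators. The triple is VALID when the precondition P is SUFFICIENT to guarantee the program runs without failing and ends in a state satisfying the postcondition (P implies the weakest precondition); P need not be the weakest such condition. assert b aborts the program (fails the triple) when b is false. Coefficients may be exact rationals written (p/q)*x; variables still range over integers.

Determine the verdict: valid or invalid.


Working backward. After the program, the postcondition ((2*z + x - 6 <= -3 || 3*x + z + 8 != -9) && ((1/4)*z + (z + 5) < 3*x + 3*z + 7 && 3*z - 9 < 3*x - 2*x)) && ((z - 7 <= -7 ==> x + 8 > z + z + 2) || x != z + x + 8) must hold; in canonical form it is (x + 2*z <= 3 || 3*x + z != -17) && 3*x + (7/4)*z > -2 && 3*z < x + 9 && ((z <= 0 ==> x > 2*z - 6) || z != -8).
Before z := 2*x - 8: (5*x <= 19 || 5*x != -9) && (13/2)*x > 12 && 5*x < 33 && ((2*x <= 8 ==> 3*x < 22) || 2*x != 0)
Before assert z - z - 9 <= -7 || 3*z - 7 > -7: (5*x <= 19 || 5*x != -9) && (13/2)*x > 12 && 5*x < 33 && ((2*x <= 8 ==> 3*x < 22) || 2*x != 0)
The weakest precondition is (5*x <= 19 || 5*x != -9) && (13/2)*x > 12 && 5*x < 33 && ((2*x <= 8 ==> 3*x < 22) || 2*x != 0).
Check whether (5*x <= 19 || 5*x != -9) && (13/2)*x > 12 && 5*x < 37 && ((2*x <= 8 ==> 3*x < 22) || 2*x != 0) implies it.
Countermodel: at the initial state x = 7, the precondition holds but the weakest precondition fails.
Answer: invalid


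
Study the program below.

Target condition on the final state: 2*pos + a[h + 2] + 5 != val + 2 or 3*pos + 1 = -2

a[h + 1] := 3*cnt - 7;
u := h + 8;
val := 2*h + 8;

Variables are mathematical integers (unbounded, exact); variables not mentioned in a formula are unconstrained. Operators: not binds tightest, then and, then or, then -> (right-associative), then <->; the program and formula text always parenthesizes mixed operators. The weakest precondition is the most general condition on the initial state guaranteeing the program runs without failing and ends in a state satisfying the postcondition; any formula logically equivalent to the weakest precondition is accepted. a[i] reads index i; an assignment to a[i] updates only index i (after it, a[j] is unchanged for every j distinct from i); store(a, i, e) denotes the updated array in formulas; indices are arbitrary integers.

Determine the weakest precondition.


Working backward. After the program, the postcondition 2*pos + a[h + 2] + 5 != val + 2 or 3*pos + 1 = -2 must hold; in canonical form it is a[h + 2] + 2*pos != val - 3 or 3*pos = -3.
Before val := 2*h + 8: a[h + 2] + 2*pos != 2*h + 5 or 3*pos = -3
Before u := h + 8: a[h + 2] + 2*pos != 2*h + 5 or 3*pos = -3
Before a[h + 1] := 3*cnt - 7: store(a, h + 1, 3*cnt - 7)[h + 2] + 2*pos != 2*h + 5 or 3*pos = -3
Answer: WP = store(a, h + 1, 3*cnt - 7)[h + 2] + 2*pos != 2*h + 5 or 3*pos = -3


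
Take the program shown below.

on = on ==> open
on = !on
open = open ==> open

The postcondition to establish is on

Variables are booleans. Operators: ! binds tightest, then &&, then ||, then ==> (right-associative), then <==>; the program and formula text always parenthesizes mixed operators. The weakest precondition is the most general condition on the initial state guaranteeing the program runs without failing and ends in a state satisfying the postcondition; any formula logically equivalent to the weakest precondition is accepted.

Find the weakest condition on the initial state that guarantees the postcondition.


Working backward. After the program, on must hold.
Before open := open ==> open: on
Before on := !on: !on
Before on := on ==> open: !(on ==> open)
Answer: WP = !(on ==> open)


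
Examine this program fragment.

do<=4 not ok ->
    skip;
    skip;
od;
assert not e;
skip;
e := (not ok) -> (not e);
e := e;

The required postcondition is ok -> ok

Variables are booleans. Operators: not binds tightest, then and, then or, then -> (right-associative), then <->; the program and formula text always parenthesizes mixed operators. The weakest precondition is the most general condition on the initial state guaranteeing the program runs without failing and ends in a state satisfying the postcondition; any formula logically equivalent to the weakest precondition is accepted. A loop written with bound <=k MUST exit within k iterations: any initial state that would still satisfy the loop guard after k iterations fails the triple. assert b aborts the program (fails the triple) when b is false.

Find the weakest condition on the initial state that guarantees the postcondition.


Working backward. After the program, the postcondition ok -> ok must hold; in canonical form it is true.
Before e := e: true
Before e := (not ok) -> (not e): true
Before skip: true
Before assert not e: not e
Before the loop (bound <=4), unroll the exhaustion recursion (WP_0 = exit-now case; WP_j = one more guarded iteration, up to j = 4):
  WP_0: ok and (not e)
  WP_1: ((not ok) -> (ok and (not e))) and (ok -> (not e))
  WP_2: ((not ok) -> (((not ok) -> (ok and (not e))) and (ok -> (not e)))) and (ok -> (not e))
  WP_3: ((not ok) -> (((not ok) -> (((not ok) -> (ok and (not e))) and (ok -> (not e)))) and (ok -> (not e)))) and (ok -> (not e))
  WP_4: ((not ok) -> (((not ok) -> (((not ok) -> (((not ok) -> (ok and (not e))) and (ok -> (not e)))) and (ok -> (not e)))) and (ok -> (not e)))) and (ok -> (not e))
So before the loop: ((not ok) -> (((not ok) -> (((not ok) -> (((not ok) -> (ok and (not e))) and (ok -> (not e)))) and (ok -> (not e)))) and (ok -> (not e)))) and (ok -> (not e))
Answer: WP = ((not ok) -> (((not ok) -> (((not ok) -> (((not ok) -> (ok and (not e))) and (ok -> (not e)))) and (ok -> (not e)))) and (ok -> (not e)))) and (ok -> (not e))


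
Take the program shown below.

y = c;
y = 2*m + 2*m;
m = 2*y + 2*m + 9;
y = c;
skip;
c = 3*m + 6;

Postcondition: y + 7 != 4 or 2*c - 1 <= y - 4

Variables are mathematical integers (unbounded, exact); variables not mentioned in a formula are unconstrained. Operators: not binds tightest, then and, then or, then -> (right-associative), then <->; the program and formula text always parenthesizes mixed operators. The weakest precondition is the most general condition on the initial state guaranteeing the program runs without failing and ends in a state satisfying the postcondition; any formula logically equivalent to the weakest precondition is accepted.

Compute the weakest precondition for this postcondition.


Working backward. After the program, the postcondition y + 7 != 4 or 2*c - 1 <= y - 4 must hold; in canonical form it is y != -3 or 2*c <= y - 3.
Before c := 3*m + 6: y != -3 or 6*m <= y - 15
Before skip: y != -3 or 6*m <= y - 15
Before y := c: c != -3 or 6*m <= c - 15
Before m := 2*y + 2*m + 9: c != -3 or 12*m + 12*y <= c - 69
Before y := 2*m + 2*m: c != -3 or 60*m <= c - 69
Before y := c: c != -3 or 60*m <= c - 69
Answer: WP = c != -3 or 60*m <= c - 69


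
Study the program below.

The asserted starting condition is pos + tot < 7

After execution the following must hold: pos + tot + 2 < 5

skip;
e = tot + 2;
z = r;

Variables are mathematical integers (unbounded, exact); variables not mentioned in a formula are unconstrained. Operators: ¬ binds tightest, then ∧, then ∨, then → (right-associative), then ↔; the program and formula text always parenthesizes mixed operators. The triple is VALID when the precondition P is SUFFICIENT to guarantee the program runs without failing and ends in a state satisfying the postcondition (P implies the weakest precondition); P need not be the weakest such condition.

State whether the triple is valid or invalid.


Working backward. After the program, the postcondition pos + tot + 2 < 5 must hold; in canonical form it is pos + tot < 3.
Before z := r: pos + tot < 3
Before e := tot + 2: pos + tot < 3
Before skip: pos + tot < 3
The weakest precondition is pos + tot < 3.
Check whether pos + tot < 7 implies it.
Countermodel: at the initial state pos = 3, tot = 0, the precondition holds but the weakest precondition fails.
Answer: invalid


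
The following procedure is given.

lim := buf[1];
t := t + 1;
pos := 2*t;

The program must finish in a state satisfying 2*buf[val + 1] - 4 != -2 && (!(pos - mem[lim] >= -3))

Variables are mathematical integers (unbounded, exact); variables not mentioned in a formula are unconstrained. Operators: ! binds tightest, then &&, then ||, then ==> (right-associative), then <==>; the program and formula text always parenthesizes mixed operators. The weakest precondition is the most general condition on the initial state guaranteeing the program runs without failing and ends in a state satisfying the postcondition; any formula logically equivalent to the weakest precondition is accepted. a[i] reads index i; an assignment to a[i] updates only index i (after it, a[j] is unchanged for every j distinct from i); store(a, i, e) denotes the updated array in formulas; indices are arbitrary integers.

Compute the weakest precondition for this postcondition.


Working backward. After the program, the postcondition 2*buf[val + 1] - 4 != -2 && (!(pos - mem[lim] >= -3)) must hold; in canonical form it is 2*buf[val + 1] != 2 && (!(pos >= mem[lim] - 3)).
Before pos := 2*t: 2*buf[val + 1] != 2 && (!(2*t >= mem[lim] - 3))
Before t := t + 1: 2*buf[val + 1] != 2 && (!(2*t >= mem[lim] - 5))
Before lim := buf[1]: 2*buf[val + 1] != 2 && (!(2*t >= mem[buf[1]] - 5))
Answer: WP = 2*buf[val + 1] != 2 && (!(2*t >= mem[buf[1]] - 5))


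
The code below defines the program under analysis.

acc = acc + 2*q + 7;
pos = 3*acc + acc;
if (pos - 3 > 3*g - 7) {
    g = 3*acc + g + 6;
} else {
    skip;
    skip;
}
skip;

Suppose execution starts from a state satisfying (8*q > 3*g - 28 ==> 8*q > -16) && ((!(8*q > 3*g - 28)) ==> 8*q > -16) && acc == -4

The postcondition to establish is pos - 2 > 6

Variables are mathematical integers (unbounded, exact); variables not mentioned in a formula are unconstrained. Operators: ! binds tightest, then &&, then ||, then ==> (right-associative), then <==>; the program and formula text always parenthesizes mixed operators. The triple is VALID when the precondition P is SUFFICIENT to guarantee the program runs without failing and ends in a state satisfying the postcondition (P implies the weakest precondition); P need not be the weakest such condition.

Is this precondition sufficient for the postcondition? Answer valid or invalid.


Working backward. After the program, the postcondition pos - 2 > 6 must hold; in canonical form it is pos > 8.
Before skip: pos > 8
Then branch requires pos > 8; else branch requires pos > 8.
Before the if: (pos > 3*g - 4 ==> pos > 8) && ((!(pos > 3*g - 4)) ==> pos > 8)
Before pos := 3*acc + acc: (4*acc > 3*g - 4 ==> 4*acc > 8) && ((!(4*acc > 3*g - 4)) ==> 4*acc > 8)
Before acc := acc + 2*q + 7: (4*acc + 8*q > 3*g - 32 ==> 4*acc + 8*q > -20) && ((!(4*acc + 8*q > 3*g - 32)) ==> 4*acc + 8*q > -20)
The weakest precondition is (4*acc + 8*q > 3*g - 32 ==> 4*acc + 8*q > -20) && ((!(4*acc + 8*q > 3*g - 32)) ==> 4*acc + 8*q > -20).
Check whether (8*q > 3*g - 28 ==> 8*q > -16) && ((!(8*q > 3*g - 28)) ==> 8*q > -16) && acc == -4 implies it.
Countermodel: at the initial state acc = -4, g = 0, q = -1, the precondition holds but the weakest precondition fails.
Answer: invalid


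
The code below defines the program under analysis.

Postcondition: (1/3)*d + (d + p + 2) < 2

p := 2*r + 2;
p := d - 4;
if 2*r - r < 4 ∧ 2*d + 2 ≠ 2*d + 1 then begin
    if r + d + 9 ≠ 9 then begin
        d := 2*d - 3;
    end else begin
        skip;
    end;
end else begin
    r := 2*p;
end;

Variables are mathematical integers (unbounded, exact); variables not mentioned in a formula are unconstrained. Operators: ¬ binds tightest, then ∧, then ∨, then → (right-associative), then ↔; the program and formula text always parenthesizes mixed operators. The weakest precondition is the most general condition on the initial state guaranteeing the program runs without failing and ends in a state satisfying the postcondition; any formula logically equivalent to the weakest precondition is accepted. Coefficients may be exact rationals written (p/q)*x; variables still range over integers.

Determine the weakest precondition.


Working backward. After the program, the postcondition (1/3)*d + (d + p + 2) < 2 must hold; in canonical form it is (4/3)*d + p < 0.
Then branch requires (d + r ≠ 0 → (8/3)*d + p < 4) ∧ ((¬(d + r ≠ 0)) → (4/3)*d + p < 0); else branch requires (4/3)*d + p < 0.
Before the if: (r < 4 → ((d + r ≠ 0 → (8/3)*d + p < 4) ∧ ((¬(d + r ≠ 0)) → (4/3)*d + p < 0))) ∧ ((¬(r < 4)) → (4/3)*d + p < 0)
Before p := d - 4: (r < 4 → ((d + r ≠ 0 → (11/3)*d < 8) ∧ ((¬(d + r ≠ 0)) → (7/3)*d < 4))) ∧ ((¬(r < 4)) → (7/3)*d < 4)
Before p := 2*r + 2: (r < 4 → ((d + r ≠ 0 → (11/3)*d < 8) ∧ ((¬(d + r ≠ 0)) → (7/3)*d < 4))) ∧ ((¬(r < 4)) → (7/3)*d < 4)
Answer: WP = (r < 4 → ((d + r ≠ 0 → (11/3)*d < 8) ∧ ((¬(d + r ≠ 0)) → (7/3)*d < 4))) ∧ ((¬(r < 4)) → (7/3)*d < 4)
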